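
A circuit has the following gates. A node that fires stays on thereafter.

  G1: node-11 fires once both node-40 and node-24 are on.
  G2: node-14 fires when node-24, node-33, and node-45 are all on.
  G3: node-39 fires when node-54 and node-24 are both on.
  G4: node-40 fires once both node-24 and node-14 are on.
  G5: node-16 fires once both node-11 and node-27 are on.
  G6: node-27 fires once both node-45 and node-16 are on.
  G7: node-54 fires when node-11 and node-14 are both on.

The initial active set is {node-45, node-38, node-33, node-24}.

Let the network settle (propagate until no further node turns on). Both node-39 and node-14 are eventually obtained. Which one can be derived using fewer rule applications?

node-14: G2: node-24, node-33, and node-45 on → node-14 on. [1 rule application]
node-39: node-24, node-33, and node-45 are on, so node-14 fires (G2). G4: node-24 and node-14 on → node-40 on. node-40 and node-24 are on, so node-11 fires (G1). G7: node-11 and node-14 on → node-54 on. G3: node-54 and node-24 on → node-39 on. [5 rule applications]
node-14 needs fewer.

node-14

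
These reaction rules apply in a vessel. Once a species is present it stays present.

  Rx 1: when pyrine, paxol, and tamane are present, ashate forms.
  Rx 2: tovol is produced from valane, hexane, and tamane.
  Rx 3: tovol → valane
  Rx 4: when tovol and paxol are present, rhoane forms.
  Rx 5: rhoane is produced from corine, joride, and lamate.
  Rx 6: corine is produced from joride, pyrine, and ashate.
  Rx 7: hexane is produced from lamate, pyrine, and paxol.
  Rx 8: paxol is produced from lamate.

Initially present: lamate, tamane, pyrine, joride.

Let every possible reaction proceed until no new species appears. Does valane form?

No

valane would need tovol (Rx 3), but tovol never forms.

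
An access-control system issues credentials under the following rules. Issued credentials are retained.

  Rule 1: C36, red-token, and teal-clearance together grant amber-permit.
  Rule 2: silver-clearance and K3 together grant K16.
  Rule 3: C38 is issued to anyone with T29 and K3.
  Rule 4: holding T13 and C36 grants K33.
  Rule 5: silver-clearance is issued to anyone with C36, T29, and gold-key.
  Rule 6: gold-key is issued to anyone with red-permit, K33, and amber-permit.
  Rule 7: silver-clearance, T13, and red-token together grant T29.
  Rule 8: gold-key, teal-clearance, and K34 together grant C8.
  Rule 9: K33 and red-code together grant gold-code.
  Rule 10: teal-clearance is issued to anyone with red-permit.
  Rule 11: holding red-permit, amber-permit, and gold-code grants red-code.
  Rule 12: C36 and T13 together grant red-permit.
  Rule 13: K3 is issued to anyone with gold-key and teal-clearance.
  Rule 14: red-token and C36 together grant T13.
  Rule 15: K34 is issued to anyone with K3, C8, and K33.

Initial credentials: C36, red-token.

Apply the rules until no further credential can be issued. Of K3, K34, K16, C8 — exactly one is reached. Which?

K3

Holding red-token and C36 grants T13 (Rule 14).
Holding C36 and T13 grants red-permit (Rule 12).
Holding T13 and C36 grants K33 (Rule 4).
Holding red-permit grants teal-clearance (Rule 10).
Holding C36, red-token, and teal-clearance grants amber-permit (Rule 1).
Holding red-permit, K33, and amber-permit grants gold-key (Rule 6).
Holding gold-key and teal-clearance grants K3 (Rule 13).
K16 would need silver-clearance and K3 (Rule 2), but silver-clearance is never granted. K34 would need K3, C8, and K33 (Rule 15), but C8 is never granted. C8 would need gold-key, teal-clearance, and K34 (Rule 8), but K34 is never granted.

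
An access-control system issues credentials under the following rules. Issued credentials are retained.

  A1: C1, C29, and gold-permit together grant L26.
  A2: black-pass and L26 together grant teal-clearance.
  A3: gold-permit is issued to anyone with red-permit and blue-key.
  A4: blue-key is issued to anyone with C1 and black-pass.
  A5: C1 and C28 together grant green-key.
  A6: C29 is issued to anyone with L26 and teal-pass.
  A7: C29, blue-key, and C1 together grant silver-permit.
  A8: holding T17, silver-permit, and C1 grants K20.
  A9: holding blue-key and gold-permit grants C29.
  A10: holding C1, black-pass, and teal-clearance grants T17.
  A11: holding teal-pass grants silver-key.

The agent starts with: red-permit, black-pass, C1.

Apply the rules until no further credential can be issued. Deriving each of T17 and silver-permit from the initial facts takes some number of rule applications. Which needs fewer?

silver-permit

silver-permit: Holding C1 and black-pass grants blue-key (A4). Holding red-permit and blue-key grants gold-permit (A3). Holding blue-key and gold-permit grants C29 (A9). Holding C29, blue-key, and C1 grants silver-permit (A7). [4 rule applications]
T17: Holding C1 and black-pass grants blue-key (A4). Holding red-permit and blue-key grants gold-permit (A3). Holding blue-key and gold-permit grants C29 (A9). Holding C1, C29, and gold-permit grants L26 (A1). Holding black-pass and L26 grants teal-clearance (A2). Holding C1, black-pass, and teal-clearance grants T17 (A10). [6 rule applications]
silver-permit needs fewer.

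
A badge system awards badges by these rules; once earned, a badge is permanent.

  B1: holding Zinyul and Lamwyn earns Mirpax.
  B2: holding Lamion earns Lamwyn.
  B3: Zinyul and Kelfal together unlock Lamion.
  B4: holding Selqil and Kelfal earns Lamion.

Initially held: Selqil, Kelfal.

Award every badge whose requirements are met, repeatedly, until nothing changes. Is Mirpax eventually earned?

No

Mirpax would need Zinyul and Lamwyn (B1), but Zinyul is never earned.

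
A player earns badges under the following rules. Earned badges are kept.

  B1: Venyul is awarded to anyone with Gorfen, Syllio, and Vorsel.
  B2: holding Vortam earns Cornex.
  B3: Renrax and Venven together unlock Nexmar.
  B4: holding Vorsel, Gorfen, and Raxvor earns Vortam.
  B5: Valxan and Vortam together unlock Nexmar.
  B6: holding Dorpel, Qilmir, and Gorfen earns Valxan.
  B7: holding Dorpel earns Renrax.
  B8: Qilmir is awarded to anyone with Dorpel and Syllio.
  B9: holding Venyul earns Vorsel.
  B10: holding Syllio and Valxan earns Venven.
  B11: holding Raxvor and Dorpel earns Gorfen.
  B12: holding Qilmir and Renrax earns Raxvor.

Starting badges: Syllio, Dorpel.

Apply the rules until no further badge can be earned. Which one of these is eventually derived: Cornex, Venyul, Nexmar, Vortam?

With Dorpel and Syllio, Qilmir is earned (B8).
With Dorpel, Renrax is earned (B7).
With Qilmir and Renrax, Raxvor is earned (B12).
With Raxvor and Dorpel, Gorfen is earned (B11).
With Dorpel, Qilmir, and Gorfen, Valxan is earned (B6).
With Syllio and Valxan, Venven is earned (B10).
With Renrax and Venven, Nexmar is earned (B3).
Cornex would need Vortam (B2), but Vortam is never earned. Vortam would need Vorsel, Gorfen, and Raxvor (B4), but Vorsel is never earned. Venyul would need Gorfen, Syllio, and Vorsel (B1), but Vorsel is never earned.

Nexmar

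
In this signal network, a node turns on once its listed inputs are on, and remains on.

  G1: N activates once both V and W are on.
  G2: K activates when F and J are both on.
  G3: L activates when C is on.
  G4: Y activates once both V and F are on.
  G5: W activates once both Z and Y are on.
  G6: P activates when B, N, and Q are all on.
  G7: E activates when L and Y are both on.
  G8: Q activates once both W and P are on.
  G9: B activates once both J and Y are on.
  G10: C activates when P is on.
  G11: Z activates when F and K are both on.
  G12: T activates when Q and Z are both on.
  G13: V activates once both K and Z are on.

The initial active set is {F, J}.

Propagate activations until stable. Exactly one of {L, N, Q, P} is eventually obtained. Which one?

G2: F and J on → K on.
F and K are on, so Z activates (G11).
G13: K and Z on → V on.
G4: V and F on → Y on.
Z and Y are on, so W activates (G5).
V and W are on, so N activates (G1).
P would need B, N, and Q (G6), but Q never turns on. L would need C (G3), but C never turns on. Q would need W and P (G8), but P never turns on.

N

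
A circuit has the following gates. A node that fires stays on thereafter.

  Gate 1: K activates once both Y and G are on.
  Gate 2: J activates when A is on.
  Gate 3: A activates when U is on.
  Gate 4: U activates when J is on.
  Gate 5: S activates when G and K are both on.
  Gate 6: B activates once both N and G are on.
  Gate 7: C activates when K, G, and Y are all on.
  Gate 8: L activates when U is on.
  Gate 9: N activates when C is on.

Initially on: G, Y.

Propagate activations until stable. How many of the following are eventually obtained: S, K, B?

Gate 1: Y and G on → K on.
Gate 5: G and K on → S on.
K, G, and Y are on, so C activates (Gate 7).
Gate 9: C on → N on.
Gate 6: N and G on → B on.
S: reached.
K: reached.
B: reached.
All 3 are reached.

3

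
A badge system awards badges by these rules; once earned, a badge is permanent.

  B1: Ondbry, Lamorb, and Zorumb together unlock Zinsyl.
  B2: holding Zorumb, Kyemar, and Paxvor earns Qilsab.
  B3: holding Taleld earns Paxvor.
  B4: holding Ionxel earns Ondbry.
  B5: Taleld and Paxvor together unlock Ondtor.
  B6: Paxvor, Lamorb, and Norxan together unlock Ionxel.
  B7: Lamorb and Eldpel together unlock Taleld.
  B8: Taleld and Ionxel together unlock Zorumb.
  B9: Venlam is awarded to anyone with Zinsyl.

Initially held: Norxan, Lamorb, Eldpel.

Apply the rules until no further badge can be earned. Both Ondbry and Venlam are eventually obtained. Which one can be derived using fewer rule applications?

Ondbry

Ondbry: With Lamorb and Eldpel, Taleld is earned (B7). With Taleld, Paxvor is earned (B3). With Paxvor, Lamorb, and Norxan, Ionxel is earned (B6). With Ionxel, Ondbry is earned (B4). [4 rule applications]
Venlam: With Lamorb and Eldpel, Taleld is earned (B7). With Taleld, Paxvor is earned (B3). With Paxvor, Lamorb, and Norxan, Ionxel is earned (B6). With Ionxel, Ondbry is earned (B4). With Taleld and Ionxel, Zorumb is earned (B8). With Ondbry, Lamorb, and Zorumb, Zinsyl is earned (B1). With Zinsyl, Venlam is earned (B9). [7 rule applications]
Ondbry needs fewer.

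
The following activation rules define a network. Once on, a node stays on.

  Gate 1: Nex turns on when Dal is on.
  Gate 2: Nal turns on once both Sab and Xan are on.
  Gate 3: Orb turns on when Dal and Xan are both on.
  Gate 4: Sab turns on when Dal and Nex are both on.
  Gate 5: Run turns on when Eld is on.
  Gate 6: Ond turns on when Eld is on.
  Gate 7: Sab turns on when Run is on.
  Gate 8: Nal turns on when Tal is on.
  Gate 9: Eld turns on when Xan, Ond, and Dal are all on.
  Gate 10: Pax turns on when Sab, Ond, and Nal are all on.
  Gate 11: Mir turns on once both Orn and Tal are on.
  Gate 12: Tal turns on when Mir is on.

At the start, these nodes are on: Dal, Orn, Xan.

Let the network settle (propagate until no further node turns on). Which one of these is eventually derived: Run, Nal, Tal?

Dal is on, so Nex turns on (Gate 1).
Gate 4: Dal and Nex on → Sab on.
Gate 2: Sab and Xan on → Nal on.
Run would need Eld (Gate 5), but Eld never turns on. Tal would need Mir (Gate 12), but Mir never turns on.

Nal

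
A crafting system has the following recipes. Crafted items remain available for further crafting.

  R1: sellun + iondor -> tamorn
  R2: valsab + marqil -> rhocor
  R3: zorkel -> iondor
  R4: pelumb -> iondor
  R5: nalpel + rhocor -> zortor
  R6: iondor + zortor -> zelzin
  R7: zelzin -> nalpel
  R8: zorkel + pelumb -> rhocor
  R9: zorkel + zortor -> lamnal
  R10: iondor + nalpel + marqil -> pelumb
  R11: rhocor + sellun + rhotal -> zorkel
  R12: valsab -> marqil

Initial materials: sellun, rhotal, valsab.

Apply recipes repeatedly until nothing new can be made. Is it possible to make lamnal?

No

lamnal would need zorkel and zortor (R9), but zortor is never obtained.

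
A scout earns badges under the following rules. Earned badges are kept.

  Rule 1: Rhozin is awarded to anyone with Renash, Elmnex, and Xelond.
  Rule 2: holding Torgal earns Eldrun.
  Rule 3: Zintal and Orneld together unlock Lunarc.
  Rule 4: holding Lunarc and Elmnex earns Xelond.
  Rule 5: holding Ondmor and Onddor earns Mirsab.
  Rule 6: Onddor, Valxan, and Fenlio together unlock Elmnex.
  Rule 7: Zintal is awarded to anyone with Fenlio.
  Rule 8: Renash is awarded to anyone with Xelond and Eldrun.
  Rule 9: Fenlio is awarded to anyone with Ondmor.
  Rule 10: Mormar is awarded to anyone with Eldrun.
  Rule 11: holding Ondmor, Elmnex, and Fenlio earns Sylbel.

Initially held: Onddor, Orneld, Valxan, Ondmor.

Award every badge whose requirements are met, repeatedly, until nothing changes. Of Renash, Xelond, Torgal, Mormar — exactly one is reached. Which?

With Ondmor, Fenlio is earned (Rule 9).
With Fenlio, Zintal is earned (Rule 7).
With Onddor, Valxan, and Fenlio, Elmnex is earned (Rule 6).
With Zintal and Orneld, Lunarc is earned (Rule 3).
With Lunarc and Elmnex, Xelond is earned (Rule 4).
Renash would need Xelond and Eldrun (Rule 8), but Eldrun is never earned. No rule produces Torgal, and it is not given. Mormar would need Eldrun (Rule 10), but Eldrun is never earned.

Xelond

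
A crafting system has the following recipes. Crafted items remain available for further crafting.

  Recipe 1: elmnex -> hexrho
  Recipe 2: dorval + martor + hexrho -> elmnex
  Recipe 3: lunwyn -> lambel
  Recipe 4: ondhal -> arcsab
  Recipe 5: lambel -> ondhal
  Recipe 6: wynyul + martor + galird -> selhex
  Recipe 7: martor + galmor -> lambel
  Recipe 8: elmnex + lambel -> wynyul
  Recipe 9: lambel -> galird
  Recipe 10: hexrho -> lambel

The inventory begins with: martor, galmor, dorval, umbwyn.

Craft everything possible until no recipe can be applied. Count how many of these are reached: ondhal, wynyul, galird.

martor + galmor -> lambel (Recipe 7).
lambel -> ondhal (Recipe 5).
Using Recipe 9, lambel makes galird.
ondhal: reached.
wynyul would need elmnex and lambel (Recipe 8), but elmnex is never obtained.
galird: reached.
Reached: ondhal and galird — 2 of the 3.

2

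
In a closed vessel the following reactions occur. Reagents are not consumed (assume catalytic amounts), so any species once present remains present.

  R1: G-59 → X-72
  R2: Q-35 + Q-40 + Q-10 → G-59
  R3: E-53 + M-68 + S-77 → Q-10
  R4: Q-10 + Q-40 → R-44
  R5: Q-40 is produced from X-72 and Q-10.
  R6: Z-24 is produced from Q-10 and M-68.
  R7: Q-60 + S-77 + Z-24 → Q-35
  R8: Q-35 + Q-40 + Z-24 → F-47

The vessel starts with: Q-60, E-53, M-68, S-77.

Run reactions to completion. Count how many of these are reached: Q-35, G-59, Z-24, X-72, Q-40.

E-53, M-68, and S-77 present → Q-10 forms (R3).
Q-10 and M-68 present → Z-24 forms (R6).
Q-60, S-77, and Z-24 present → Q-35 forms (R7).
Q-35: reached.
G-59 would need Q-35, Q-40, and Q-10 (R2), but Q-40 never forms.
Z-24: reached.
X-72 would need G-59 (R1), but G-59 never forms.
Q-40 would need X-72 and Q-10 (R5), but X-72 never forms.
Reached: Q-35 and Z-24 — 2 of the 5.

2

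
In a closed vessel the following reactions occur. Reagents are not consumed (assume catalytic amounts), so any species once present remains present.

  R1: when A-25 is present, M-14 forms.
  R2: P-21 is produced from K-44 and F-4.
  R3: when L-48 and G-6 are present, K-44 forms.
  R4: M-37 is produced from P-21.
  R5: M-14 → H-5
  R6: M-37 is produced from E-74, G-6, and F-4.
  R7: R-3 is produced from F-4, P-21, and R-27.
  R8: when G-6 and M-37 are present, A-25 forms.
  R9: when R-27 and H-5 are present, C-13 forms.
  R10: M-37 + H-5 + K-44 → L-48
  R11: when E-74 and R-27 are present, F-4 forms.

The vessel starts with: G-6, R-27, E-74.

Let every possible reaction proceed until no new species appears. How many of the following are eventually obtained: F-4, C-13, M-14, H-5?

4

E-74 and R-27 present → F-4 forms (R11).
E-74, G-6, and F-4 present → M-37 forms (R6).
G-6 and M-37 present → A-25 forms (R8).
A-25 present → M-14 forms (R1).
M-14 present → H-5 forms (R5).
R-27 and H-5 present → C-13 forms (R9).
F-4: reached.
C-13: reached.
M-14: reached.
H-5: reached.
All 4 are reached.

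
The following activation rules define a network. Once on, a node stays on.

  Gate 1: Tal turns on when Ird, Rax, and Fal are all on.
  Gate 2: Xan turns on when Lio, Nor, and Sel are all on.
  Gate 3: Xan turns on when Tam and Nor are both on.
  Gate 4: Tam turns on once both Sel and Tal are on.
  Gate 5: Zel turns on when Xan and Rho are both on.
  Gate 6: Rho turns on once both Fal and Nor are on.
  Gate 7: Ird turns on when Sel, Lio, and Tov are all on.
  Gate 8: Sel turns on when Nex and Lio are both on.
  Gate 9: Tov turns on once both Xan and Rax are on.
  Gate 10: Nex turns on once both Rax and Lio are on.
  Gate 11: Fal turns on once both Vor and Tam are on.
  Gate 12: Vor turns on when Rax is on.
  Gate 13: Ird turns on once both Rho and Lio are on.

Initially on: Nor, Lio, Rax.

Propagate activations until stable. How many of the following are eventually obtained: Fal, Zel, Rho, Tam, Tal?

0

Fal would need Vor and Tam (Gate 11), but Tam never turns on.
Zel would need Xan and Rho (Gate 5), but Rho never turns on.
Rho would need Fal and Nor (Gate 6), but Fal never turns on.
Tam would need Sel and Tal (Gate 4), but Tal never turns on.
Tal would need Ird, Rax, and Fal (Gate 1), but Fal never turns on.
None of the 5 are reached.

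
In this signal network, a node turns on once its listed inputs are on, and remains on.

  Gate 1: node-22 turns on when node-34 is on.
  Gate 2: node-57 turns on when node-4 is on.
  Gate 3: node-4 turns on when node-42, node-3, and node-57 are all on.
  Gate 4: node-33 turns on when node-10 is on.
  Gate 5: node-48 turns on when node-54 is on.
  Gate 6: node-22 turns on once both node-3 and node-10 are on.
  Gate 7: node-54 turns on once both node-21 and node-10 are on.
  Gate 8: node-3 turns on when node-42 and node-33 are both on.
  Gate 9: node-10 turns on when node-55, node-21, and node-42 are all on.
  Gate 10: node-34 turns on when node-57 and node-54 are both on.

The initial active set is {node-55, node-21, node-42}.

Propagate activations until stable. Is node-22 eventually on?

Yes

Gate 9: node-55, node-21, and node-42 on → node-10 on.
Gate 4: node-10 on → node-33 on.
node-42 and node-33 are on, so node-3 turns on (Gate 8).
Gate 6: node-3 and node-10 on → node-22 on.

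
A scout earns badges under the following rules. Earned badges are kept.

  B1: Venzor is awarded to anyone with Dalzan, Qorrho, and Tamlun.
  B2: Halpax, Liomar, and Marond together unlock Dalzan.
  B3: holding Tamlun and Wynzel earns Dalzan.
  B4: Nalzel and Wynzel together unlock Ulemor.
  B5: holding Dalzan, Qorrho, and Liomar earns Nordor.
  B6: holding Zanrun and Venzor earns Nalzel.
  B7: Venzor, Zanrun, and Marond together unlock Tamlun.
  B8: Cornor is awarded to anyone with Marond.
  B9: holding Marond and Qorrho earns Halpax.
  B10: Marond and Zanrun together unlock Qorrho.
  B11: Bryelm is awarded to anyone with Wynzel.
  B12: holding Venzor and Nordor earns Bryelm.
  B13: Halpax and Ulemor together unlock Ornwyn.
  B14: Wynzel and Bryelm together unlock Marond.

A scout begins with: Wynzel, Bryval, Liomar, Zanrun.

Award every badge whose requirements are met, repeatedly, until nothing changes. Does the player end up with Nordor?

Yes

With Wynzel, Bryelm is earned (B11).
With Wynzel and Bryelm, Marond is earned (B14).
With Marond and Zanrun, Qorrho is earned (B10).
With Marond and Qorrho, Halpax is earned (B9).
With Halpax, Liomar, and Marond, Dalzan is earned (B2).
With Dalzan, Qorrho, and Liomar, Nordor is earned (B5).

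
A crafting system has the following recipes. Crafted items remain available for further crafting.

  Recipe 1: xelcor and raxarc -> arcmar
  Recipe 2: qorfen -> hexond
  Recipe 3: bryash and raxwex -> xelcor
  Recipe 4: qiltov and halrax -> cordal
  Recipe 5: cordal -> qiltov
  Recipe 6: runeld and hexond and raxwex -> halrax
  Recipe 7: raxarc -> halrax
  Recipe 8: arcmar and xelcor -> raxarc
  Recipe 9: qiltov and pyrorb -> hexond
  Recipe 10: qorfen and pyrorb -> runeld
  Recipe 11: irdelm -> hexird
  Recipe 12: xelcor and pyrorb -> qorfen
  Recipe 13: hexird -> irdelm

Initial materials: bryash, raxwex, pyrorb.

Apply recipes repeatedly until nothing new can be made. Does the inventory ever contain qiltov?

No

qiltov would need cordal (Recipe 5), but cordal is never obtained.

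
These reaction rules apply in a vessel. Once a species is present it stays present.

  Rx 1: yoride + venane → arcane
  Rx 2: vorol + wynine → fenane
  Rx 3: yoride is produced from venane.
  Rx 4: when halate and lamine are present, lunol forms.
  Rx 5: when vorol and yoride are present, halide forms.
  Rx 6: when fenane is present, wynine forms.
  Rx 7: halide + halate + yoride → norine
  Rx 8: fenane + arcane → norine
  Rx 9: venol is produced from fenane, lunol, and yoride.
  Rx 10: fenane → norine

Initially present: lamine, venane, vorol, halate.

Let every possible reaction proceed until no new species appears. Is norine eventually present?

Yes

venane present → yoride forms (Rx 3).
vorol and yoride present → halide forms (Rx 5).
halide, halate, and yoride present → norine forms (Rx 7).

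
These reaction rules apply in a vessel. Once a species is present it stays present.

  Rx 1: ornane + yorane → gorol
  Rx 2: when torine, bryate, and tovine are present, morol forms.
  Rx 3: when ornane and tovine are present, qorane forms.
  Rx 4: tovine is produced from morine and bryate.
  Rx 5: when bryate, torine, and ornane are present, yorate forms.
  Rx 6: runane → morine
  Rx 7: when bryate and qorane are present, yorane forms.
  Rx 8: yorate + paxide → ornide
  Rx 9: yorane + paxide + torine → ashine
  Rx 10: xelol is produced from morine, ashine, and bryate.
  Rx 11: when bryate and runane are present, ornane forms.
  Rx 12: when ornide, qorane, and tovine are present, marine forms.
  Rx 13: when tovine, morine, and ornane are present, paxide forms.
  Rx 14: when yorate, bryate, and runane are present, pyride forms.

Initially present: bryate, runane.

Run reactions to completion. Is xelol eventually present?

No

xelol would need morine, ashine, and bryate (Rx 10), but ashine never forms.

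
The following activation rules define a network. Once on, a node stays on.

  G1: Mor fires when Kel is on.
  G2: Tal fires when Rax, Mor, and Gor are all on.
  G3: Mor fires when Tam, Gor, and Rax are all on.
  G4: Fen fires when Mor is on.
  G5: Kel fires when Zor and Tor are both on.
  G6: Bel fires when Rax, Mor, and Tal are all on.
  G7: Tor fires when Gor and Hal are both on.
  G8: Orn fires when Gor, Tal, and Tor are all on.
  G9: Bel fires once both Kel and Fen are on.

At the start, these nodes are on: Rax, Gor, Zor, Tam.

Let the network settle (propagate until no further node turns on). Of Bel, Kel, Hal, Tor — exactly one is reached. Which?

Tam, Gor, and Rax are on, so Mor fires (G3).
G2: Rax, Mor, and Gor on → Tal on.
G6: Rax, Mor, and Tal on → Bel on.
Tor would need Gor and Hal (G7), but Hal never turns on. Kel would need Zor and Tor (G5), but Tor never turns on. No rule produces Hal, and it is not given.

Bel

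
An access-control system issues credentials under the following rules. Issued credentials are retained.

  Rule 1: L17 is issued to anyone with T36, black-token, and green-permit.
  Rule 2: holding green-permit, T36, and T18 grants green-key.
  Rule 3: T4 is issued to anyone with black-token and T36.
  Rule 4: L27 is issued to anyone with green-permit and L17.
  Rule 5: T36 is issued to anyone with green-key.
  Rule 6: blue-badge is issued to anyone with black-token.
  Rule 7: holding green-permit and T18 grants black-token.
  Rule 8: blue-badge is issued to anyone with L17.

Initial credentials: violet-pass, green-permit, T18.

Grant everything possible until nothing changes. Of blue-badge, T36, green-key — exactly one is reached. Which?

blue-badge

Holding green-permit and T18 grants black-token (Rule 7).
Holding black-token grants blue-badge (Rule 6).
green-key would need green-permit, T36, and T18 (Rule 2), but T36 is never granted. T36 would need green-key (Rule 5), but green-key is never granted.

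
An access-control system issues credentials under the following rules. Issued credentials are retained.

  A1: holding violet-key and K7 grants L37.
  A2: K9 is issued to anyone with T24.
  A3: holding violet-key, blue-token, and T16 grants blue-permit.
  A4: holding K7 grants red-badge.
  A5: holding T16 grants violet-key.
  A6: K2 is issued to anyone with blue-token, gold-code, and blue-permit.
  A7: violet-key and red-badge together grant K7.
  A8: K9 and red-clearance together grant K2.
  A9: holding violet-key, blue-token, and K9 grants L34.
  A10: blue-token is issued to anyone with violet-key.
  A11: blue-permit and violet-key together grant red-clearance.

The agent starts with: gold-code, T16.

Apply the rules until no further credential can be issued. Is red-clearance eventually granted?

Yes

Holding T16 grants violet-key (A5).
Holding violet-key grants blue-token (A10).
Holding violet-key, blue-token, and T16 grants blue-permit (A3).
Holding blue-permit and violet-key grants red-clearance (A11).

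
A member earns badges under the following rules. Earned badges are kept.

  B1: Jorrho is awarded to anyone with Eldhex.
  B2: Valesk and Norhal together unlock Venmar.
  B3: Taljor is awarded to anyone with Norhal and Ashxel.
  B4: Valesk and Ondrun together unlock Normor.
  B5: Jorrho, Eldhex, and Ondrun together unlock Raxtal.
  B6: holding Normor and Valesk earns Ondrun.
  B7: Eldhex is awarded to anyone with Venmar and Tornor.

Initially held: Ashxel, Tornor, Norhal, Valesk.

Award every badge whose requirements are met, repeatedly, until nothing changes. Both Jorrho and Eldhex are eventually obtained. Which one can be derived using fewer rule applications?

Eldhex: With Valesk and Norhal, Venmar is earned (B2). With Venmar and Tornor, Eldhex is earned (B7). [2 rule applications]
Jorrho: With Valesk and Norhal, Venmar is earned (B2). With Venmar and Tornor, Eldhex is earned (B7). With Eldhex, Jorrho is earned (B1). [3 rule applications]
Eldhex needs fewer.

Eldhex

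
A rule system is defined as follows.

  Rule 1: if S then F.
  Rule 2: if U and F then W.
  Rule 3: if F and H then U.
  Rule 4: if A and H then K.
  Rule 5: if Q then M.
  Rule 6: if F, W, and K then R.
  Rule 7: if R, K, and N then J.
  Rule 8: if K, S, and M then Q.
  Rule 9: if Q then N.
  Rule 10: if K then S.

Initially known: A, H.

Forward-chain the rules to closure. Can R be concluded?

Yes

From A and H, Rule 4 gives K.
From K, Rule 10 gives S.
From S, Rule 1 gives F.
F and H hold, so U follows (Rule 3).
From U and F, Rule 2 gives W.
F, W, and K hold, so R follows (Rule 6).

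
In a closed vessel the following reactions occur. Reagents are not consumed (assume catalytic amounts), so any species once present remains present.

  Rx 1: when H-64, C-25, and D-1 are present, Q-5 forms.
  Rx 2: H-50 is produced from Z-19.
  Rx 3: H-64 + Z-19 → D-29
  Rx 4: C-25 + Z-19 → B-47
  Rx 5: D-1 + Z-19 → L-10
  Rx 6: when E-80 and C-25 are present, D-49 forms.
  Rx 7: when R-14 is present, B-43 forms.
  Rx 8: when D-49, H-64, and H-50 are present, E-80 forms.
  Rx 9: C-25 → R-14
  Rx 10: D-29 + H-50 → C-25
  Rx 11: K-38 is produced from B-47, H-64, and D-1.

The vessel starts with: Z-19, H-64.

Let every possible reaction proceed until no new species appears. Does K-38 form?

K-38 would need B-47, H-64, and D-1 (Rx 11), but D-1 never forms.

No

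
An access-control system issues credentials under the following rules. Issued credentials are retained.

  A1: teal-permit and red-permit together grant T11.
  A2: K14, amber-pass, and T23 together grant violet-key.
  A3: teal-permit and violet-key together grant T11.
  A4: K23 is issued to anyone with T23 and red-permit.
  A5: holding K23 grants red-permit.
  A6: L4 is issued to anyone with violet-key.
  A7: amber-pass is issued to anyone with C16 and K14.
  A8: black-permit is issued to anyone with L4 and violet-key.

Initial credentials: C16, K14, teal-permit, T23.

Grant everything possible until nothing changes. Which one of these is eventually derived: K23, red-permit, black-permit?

Holding C16 and K14 grants amber-pass (A7).
Holding K14, amber-pass, and T23 grants violet-key (A2).
Holding violet-key grants L4 (A6).
Holding L4 and violet-key grants black-permit (A8).
K23 would need T23 and red-permit (A4), but red-permit is never granted. red-permit would need K23 (A5), but K23 is never granted.

black-permit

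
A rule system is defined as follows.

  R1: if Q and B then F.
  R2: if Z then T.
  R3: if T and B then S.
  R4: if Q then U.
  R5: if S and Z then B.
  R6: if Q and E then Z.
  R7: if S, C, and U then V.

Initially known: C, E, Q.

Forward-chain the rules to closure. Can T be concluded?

Yes

Q and E hold, so Z follows (R6).
Z holds, so T follows (R2).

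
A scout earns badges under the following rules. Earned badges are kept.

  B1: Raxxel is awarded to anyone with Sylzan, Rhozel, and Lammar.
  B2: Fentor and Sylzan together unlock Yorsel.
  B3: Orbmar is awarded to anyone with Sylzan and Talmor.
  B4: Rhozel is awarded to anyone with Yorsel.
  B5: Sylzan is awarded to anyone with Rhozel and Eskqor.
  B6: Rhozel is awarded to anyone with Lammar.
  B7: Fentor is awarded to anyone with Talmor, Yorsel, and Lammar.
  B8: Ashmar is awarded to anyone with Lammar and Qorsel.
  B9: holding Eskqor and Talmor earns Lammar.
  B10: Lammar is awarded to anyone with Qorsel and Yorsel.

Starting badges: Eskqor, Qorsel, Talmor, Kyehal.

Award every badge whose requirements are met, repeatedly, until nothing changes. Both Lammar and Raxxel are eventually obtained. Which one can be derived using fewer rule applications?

Lammar

Lammar: With Eskqor and Talmor, Lammar is earned (B9). [1 rule application]
Raxxel: With Eskqor and Talmor, Lammar is earned (B9). With Lammar, Rhozel is earned (B6). With Rhozel and Eskqor, Sylzan is earned (B5). With Sylzan, Rhozel, and Lammar, Raxxel is earned (B1). [4 rule applications]
Lammar needs fewer.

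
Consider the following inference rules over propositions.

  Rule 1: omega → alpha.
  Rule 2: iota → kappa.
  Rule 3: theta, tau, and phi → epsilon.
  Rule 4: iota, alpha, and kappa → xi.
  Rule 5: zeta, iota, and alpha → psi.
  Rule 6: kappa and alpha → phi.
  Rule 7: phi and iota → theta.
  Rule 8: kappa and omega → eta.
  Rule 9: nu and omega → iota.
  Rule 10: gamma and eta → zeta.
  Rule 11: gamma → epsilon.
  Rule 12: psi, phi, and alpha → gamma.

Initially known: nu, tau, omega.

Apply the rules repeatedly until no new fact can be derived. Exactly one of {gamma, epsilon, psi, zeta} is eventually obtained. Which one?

epsilon

nu and omega hold, so iota follows (Rule 9).
omega holds, so alpha follows (Rule 1).
iota holds, so kappa follows (Rule 2).
From kappa and alpha, Rule 6 gives phi.
From phi and iota, Rule 7 gives theta.
From theta, tau, and phi, Rule 3 gives epsilon.
gamma would need psi, phi, and alpha (Rule 12), but psi is never established. psi would need zeta, iota, and alpha (Rule 5), but zeta is never established. zeta would need gamma and eta (Rule 10), but gamma is never established.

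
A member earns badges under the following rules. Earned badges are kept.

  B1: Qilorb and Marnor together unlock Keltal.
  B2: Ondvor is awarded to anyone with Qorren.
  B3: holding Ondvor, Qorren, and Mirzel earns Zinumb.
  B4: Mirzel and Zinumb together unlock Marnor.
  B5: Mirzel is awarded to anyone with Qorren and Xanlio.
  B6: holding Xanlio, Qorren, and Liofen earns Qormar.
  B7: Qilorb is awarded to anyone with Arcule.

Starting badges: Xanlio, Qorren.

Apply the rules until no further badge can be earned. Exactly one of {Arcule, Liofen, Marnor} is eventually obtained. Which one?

Marnor

With Qorren and Xanlio, Mirzel is earned (B5).
With Qorren, Ondvor is earned (B2).
With Ondvor, Qorren, and Mirzel, Zinumb is earned (B3).
With Mirzel and Zinumb, Marnor is earned (B4).
No rule produces Liofen, and it is not given. No rule produces Arcule, and it is not given.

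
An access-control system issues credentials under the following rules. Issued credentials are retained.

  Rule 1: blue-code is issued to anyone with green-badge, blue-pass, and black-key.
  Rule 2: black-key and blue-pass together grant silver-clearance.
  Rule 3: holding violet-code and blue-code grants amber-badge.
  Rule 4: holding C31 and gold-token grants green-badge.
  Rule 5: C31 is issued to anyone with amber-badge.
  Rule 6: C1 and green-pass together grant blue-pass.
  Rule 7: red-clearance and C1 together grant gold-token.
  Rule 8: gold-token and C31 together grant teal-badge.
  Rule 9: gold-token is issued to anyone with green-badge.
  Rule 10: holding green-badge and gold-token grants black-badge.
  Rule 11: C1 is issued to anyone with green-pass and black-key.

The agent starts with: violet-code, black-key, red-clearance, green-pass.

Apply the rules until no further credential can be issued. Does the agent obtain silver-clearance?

Yes

Holding green-pass and black-key grants C1 (Rule 11).
Holding C1 and green-pass grants blue-pass (Rule 6).
Holding black-key and blue-pass grants silver-clearance (Rule 2).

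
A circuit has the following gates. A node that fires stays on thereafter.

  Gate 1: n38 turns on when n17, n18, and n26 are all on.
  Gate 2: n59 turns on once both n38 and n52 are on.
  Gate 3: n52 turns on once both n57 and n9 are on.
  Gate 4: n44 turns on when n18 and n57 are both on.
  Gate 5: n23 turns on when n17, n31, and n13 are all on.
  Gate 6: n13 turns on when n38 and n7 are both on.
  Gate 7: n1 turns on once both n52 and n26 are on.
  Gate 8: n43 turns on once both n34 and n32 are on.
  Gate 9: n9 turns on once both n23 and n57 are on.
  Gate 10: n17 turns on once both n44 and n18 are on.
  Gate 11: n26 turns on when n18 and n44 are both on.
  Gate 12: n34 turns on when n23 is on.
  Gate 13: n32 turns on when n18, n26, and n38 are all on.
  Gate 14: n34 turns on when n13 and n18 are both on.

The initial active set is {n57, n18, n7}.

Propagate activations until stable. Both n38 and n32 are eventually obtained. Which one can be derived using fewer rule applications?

n38

n38: n18 and n57 are on, so n44 turns on (Gate 4). Gate 10: n44 and n18 on → n17 on. n18 and n44 are on, so n26 turns on (Gate 11). Gate 1: n17, n18, and n26 on → n38 on. [4 rule applications]
n32: n18 and n57 are on, so n44 turns on (Gate 4). n44 and n18 are on, so n17 turns on (Gate 10). n18 and n44 are on, so n26 turns on (Gate 11). n17, n18, and n26 are on, so n38 turns on (Gate 1). Gate 13: n18, n26, and n38 on → n32 on. [5 rule applications]
n38 needs fewer.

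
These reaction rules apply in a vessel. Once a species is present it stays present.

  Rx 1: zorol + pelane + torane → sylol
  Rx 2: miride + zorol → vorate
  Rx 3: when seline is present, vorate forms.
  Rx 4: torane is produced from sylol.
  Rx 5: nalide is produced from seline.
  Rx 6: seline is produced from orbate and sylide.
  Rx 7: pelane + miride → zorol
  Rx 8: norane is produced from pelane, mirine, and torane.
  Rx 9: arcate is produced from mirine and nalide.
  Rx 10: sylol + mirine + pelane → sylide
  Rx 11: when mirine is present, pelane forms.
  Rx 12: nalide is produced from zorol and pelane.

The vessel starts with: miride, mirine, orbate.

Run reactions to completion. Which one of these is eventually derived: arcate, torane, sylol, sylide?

mirine present → pelane forms (Rx 11).
pelane and miride present → zorol forms (Rx 7).
zorol and pelane present → nalide forms (Rx 12).
mirine and nalide present → arcate forms (Rx 9).
sylol would need zorol, pelane, and torane (Rx 1), but torane never forms. sylide would need sylol, mirine, and pelane (Rx 10), but sylol never forms. torane would need sylol (Rx 4), but sylol never forms.

arcate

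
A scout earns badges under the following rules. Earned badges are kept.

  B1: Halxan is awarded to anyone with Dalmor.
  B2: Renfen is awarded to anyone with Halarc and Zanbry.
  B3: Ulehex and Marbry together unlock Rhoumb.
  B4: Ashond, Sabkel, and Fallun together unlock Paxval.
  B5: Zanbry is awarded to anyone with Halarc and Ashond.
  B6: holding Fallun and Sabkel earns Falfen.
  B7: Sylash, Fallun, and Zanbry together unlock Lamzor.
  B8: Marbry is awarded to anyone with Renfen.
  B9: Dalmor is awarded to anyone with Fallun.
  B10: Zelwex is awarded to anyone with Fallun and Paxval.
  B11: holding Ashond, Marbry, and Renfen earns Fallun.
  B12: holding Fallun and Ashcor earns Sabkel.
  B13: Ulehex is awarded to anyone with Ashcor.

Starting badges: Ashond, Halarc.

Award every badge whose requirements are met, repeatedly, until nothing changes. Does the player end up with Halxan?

With Halarc and Ashond, Zanbry is earned (B5).
With Halarc and Zanbry, Renfen is earned (B2).
With Renfen, Marbry is earned (B8).
With Ashond, Marbry, and Renfen, Fallun is earned (B11).
With Fallun, Dalmor is earned (B9).
With Dalmor, Halxan is earned (B1).

Yes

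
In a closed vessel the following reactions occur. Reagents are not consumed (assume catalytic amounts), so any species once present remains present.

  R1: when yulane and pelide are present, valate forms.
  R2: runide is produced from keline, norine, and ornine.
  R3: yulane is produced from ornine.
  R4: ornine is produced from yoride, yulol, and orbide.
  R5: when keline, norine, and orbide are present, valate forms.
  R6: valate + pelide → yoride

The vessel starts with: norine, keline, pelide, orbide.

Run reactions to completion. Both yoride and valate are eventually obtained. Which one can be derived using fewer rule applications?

valate: keline, norine, and orbide present → valate forms (R5). [1 rule application]
yoride: keline, norine, and orbide present → valate forms (R5). valate and pelide present → yoride forms (R6). [2 rule applications]
valate needs fewer.

valate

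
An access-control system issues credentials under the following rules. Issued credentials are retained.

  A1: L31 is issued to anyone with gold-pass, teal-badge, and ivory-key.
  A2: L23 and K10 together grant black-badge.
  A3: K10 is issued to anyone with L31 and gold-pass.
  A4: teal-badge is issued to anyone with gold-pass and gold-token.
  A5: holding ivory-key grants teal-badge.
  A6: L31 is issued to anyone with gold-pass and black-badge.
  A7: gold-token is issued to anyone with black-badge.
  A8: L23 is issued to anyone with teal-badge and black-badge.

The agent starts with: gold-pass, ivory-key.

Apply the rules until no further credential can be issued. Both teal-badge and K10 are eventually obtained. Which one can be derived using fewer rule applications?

teal-badge

teal-badge: Holding ivory-key grants teal-badge (A5). [1 rule application]
K10: Holding ivory-key grants teal-badge (A5). Holding gold-pass, teal-badge, and ivory-key grants L31 (A1). Holding L31 and gold-pass grants K10 (A3). [3 rule applications]
teal-badge needs fewer.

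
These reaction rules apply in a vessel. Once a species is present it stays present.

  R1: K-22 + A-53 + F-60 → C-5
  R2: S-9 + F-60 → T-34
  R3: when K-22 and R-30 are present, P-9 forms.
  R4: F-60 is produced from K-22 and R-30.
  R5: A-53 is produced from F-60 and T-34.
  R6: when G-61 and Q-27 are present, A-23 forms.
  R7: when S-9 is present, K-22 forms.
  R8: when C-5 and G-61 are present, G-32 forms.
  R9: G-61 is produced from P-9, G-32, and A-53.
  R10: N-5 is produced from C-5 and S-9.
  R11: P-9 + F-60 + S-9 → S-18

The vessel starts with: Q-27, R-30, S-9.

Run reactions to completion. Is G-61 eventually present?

No

G-61 would need P-9, G-32, and A-53 (R9), but G-32 never forms.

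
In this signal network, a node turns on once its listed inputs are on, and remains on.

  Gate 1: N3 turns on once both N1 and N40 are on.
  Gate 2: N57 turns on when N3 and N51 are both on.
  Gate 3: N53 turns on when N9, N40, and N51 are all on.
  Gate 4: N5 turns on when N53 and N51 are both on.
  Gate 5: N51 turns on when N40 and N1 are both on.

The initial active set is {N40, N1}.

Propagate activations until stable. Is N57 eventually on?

Yes

Gate 5: N40 and N1 on → N51 on.
N1 and N40 are on, so N3 turns on (Gate 1).
Gate 2: N3 and N51 on → N57 on.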